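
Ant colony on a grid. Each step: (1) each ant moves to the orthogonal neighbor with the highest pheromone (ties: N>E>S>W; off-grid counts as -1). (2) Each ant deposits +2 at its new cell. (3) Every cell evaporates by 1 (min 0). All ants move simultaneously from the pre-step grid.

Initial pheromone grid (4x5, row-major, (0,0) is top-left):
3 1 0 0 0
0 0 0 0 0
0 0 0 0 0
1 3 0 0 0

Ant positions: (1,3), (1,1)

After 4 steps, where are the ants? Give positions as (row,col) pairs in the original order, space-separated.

Step 1: ant0:(1,3)->N->(0,3) | ant1:(1,1)->N->(0,1)
  grid max=2 at (0,0)
Step 2: ant0:(0,3)->E->(0,4) | ant1:(0,1)->W->(0,0)
  grid max=3 at (0,0)
Step 3: ant0:(0,4)->S->(1,4) | ant1:(0,0)->E->(0,1)
  grid max=2 at (0,0)
Step 4: ant0:(1,4)->N->(0,4) | ant1:(0,1)->W->(0,0)
  grid max=3 at (0,0)

(0,4) (0,0)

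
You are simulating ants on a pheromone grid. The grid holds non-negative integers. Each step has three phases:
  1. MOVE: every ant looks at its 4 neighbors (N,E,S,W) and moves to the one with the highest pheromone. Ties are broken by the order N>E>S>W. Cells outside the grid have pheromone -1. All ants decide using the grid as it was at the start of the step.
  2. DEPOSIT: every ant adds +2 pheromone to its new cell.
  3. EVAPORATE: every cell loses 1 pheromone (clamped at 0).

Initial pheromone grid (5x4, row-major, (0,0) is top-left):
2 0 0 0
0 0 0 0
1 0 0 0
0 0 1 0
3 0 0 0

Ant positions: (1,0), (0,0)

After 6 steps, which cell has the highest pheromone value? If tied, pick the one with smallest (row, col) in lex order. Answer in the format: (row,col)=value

Step 1: ant0:(1,0)->N->(0,0) | ant1:(0,0)->E->(0,1)
  grid max=3 at (0,0)
Step 2: ant0:(0,0)->E->(0,1) | ant1:(0,1)->W->(0,0)
  grid max=4 at (0,0)
Step 3: ant0:(0,1)->W->(0,0) | ant1:(0,0)->E->(0,1)
  grid max=5 at (0,0)
Step 4: ant0:(0,0)->E->(0,1) | ant1:(0,1)->W->(0,0)
  grid max=6 at (0,0)
Step 5: ant0:(0,1)->W->(0,0) | ant1:(0,0)->E->(0,1)
  grid max=7 at (0,0)
Step 6: ant0:(0,0)->E->(0,1) | ant1:(0,1)->W->(0,0)
  grid max=8 at (0,0)
Final grid:
  8 6 0 0
  0 0 0 0
  0 0 0 0
  0 0 0 0
  0 0 0 0
Max pheromone 8 at (0,0)

Answer: (0,0)=8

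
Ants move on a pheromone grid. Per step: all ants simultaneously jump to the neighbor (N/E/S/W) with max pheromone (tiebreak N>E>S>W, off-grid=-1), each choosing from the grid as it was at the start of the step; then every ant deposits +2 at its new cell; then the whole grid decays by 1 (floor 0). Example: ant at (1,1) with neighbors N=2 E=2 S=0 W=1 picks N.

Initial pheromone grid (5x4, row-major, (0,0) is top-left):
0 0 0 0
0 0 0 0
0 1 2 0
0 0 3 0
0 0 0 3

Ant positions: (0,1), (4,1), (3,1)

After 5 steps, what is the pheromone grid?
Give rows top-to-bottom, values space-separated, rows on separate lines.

After step 1: ants at (0,2),(3,1),(3,2)
  0 0 1 0
  0 0 0 0
  0 0 1 0
  0 1 4 0
  0 0 0 2
After step 2: ants at (0,3),(3,2),(2,2)
  0 0 0 1
  0 0 0 0
  0 0 2 0
  0 0 5 0
  0 0 0 1
After step 3: ants at (1,3),(2,2),(3,2)
  0 0 0 0
  0 0 0 1
  0 0 3 0
  0 0 6 0
  0 0 0 0
After step 4: ants at (0,3),(3,2),(2,2)
  0 0 0 1
  0 0 0 0
  0 0 4 0
  0 0 7 0
  0 0 0 0
After step 5: ants at (1,3),(2,2),(3,2)
  0 0 0 0
  0 0 0 1
  0 0 5 0
  0 0 8 0
  0 0 0 0

0 0 0 0
0 0 0 1
0 0 5 0
0 0 8 0
0 0 0 0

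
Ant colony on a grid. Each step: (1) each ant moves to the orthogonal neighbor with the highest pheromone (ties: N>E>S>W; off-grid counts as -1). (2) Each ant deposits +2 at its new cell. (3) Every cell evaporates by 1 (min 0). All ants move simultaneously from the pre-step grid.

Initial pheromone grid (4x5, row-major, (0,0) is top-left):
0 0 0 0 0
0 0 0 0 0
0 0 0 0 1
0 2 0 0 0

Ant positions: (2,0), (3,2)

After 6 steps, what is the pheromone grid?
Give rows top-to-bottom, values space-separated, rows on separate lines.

After step 1: ants at (1,0),(3,1)
  0 0 0 0 0
  1 0 0 0 0
  0 0 0 0 0
  0 3 0 0 0
After step 2: ants at (0,0),(2,1)
  1 0 0 0 0
  0 0 0 0 0
  0 1 0 0 0
  0 2 0 0 0
After step 3: ants at (0,1),(3,1)
  0 1 0 0 0
  0 0 0 0 0
  0 0 0 0 0
  0 3 0 0 0
After step 4: ants at (0,2),(2,1)
  0 0 1 0 0
  0 0 0 0 0
  0 1 0 0 0
  0 2 0 0 0
After step 5: ants at (0,3),(3,1)
  0 0 0 1 0
  0 0 0 0 0
  0 0 0 0 0
  0 3 0 0 0
After step 6: ants at (0,4),(2,1)
  0 0 0 0 1
  0 0 0 0 0
  0 1 0 0 0
  0 2 0 0 0

0 0 0 0 1
0 0 0 0 0
0 1 0 0 0
0 2 0 0 0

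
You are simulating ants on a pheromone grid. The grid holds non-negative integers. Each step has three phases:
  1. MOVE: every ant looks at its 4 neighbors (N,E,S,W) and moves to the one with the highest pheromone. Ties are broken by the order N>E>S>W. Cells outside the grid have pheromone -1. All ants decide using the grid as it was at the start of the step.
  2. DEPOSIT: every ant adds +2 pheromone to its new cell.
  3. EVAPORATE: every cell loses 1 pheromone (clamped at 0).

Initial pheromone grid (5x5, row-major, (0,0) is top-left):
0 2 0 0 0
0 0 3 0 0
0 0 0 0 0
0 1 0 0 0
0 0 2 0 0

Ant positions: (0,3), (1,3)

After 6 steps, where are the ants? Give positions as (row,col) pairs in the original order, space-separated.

Step 1: ant0:(0,3)->E->(0,4) | ant1:(1,3)->W->(1,2)
  grid max=4 at (1,2)
Step 2: ant0:(0,4)->S->(1,4) | ant1:(1,2)->N->(0,2)
  grid max=3 at (1,2)
Step 3: ant0:(1,4)->N->(0,4) | ant1:(0,2)->S->(1,2)
  grid max=4 at (1,2)
Step 4: ant0:(0,4)->S->(1,4) | ant1:(1,2)->N->(0,2)
  grid max=3 at (1,2)
Step 5: ant0:(1,4)->N->(0,4) | ant1:(0,2)->S->(1,2)
  grid max=4 at (1,2)
Step 6: ant0:(0,4)->S->(1,4) | ant1:(1,2)->N->(0,2)
  grid max=3 at (1,2)

(1,4) (0,2)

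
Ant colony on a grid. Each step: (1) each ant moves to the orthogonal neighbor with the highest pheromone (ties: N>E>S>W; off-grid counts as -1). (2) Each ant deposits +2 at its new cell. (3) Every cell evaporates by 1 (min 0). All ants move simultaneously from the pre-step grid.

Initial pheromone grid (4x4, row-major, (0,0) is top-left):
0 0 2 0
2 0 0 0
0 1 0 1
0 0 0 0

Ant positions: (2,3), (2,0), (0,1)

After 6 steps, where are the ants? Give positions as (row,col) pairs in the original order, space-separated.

Step 1: ant0:(2,3)->N->(1,3) | ant1:(2,0)->N->(1,0) | ant2:(0,1)->E->(0,2)
  grid max=3 at (0,2)
Step 2: ant0:(1,3)->N->(0,3) | ant1:(1,0)->N->(0,0) | ant2:(0,2)->E->(0,3)
  grid max=3 at (0,3)
Step 3: ant0:(0,3)->W->(0,2) | ant1:(0,0)->S->(1,0) | ant2:(0,3)->W->(0,2)
  grid max=5 at (0,2)
Step 4: ant0:(0,2)->E->(0,3) | ant1:(1,0)->N->(0,0) | ant2:(0,2)->E->(0,3)
  grid max=5 at (0,3)
Step 5: ant0:(0,3)->W->(0,2) | ant1:(0,0)->S->(1,0) | ant2:(0,3)->W->(0,2)
  grid max=7 at (0,2)
Step 6: ant0:(0,2)->E->(0,3) | ant1:(1,0)->N->(0,0) | ant2:(0,2)->E->(0,3)
  grid max=7 at (0,3)

(0,3) (0,0) (0,3)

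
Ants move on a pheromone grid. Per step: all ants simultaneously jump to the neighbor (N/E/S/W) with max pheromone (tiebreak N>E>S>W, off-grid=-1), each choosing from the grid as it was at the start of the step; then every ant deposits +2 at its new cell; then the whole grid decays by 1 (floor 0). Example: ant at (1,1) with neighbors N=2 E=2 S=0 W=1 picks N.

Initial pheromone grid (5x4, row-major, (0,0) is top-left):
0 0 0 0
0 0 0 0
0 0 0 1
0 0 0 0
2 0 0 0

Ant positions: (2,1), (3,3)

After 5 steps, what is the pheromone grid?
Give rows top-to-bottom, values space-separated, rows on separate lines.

After step 1: ants at (1,1),(2,3)
  0 0 0 0
  0 1 0 0
  0 0 0 2
  0 0 0 0
  1 0 0 0
After step 2: ants at (0,1),(1,3)
  0 1 0 0
  0 0 0 1
  0 0 0 1
  0 0 0 0
  0 0 0 0
After step 3: ants at (0,2),(2,3)
  0 0 1 0
  0 0 0 0
  0 0 0 2
  0 0 0 0
  0 0 0 0
After step 4: ants at (0,3),(1,3)
  0 0 0 1
  0 0 0 1
  0 0 0 1
  0 0 0 0
  0 0 0 0
After step 5: ants at (1,3),(0,3)
  0 0 0 2
  0 0 0 2
  0 0 0 0
  0 0 0 0
  0 0 0 0

0 0 0 2
0 0 0 2
0 0 0 0
0 0 0 0
0 0 0 0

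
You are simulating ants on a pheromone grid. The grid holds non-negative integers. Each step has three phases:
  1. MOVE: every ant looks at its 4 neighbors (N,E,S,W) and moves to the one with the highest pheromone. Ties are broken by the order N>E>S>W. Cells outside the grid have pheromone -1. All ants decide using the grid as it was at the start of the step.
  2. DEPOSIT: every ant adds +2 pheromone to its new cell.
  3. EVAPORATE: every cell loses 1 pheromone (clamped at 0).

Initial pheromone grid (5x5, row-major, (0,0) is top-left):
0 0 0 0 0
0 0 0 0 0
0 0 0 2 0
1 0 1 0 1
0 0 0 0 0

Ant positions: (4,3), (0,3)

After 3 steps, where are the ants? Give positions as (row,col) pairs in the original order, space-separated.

Step 1: ant0:(4,3)->N->(3,3) | ant1:(0,3)->E->(0,4)
  grid max=1 at (0,4)
Step 2: ant0:(3,3)->N->(2,3) | ant1:(0,4)->S->(1,4)
  grid max=2 at (2,3)
Step 3: ant0:(2,3)->N->(1,3) | ant1:(1,4)->N->(0,4)
  grid max=1 at (0,4)

(1,3) (0,4)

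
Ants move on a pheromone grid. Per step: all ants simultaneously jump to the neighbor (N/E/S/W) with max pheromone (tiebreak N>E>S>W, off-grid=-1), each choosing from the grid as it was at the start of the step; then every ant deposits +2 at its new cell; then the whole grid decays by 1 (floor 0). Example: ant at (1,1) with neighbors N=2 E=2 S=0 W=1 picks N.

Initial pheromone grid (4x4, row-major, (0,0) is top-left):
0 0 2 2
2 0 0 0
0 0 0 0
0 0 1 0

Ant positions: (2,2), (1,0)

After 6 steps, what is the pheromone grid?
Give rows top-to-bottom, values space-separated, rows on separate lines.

After step 1: ants at (3,2),(0,0)
  1 0 1 1
  1 0 0 0
  0 0 0 0
  0 0 2 0
After step 2: ants at (2,2),(1,0)
  0 0 0 0
  2 0 0 0
  0 0 1 0
  0 0 1 0
After step 3: ants at (3,2),(0,0)
  1 0 0 0
  1 0 0 0
  0 0 0 0
  0 0 2 0
After step 4: ants at (2,2),(1,0)
  0 0 0 0
  2 0 0 0
  0 0 1 0
  0 0 1 0
After step 5: ants at (3,2),(0,0)
  1 0 0 0
  1 0 0 0
  0 0 0 0
  0 0 2 0
After step 6: ants at (2,2),(1,0)
  0 0 0 0
  2 0 0 0
  0 0 1 0
  0 0 1 0

0 0 0 0
2 0 0 0
0 0 1 0
0 0 1 0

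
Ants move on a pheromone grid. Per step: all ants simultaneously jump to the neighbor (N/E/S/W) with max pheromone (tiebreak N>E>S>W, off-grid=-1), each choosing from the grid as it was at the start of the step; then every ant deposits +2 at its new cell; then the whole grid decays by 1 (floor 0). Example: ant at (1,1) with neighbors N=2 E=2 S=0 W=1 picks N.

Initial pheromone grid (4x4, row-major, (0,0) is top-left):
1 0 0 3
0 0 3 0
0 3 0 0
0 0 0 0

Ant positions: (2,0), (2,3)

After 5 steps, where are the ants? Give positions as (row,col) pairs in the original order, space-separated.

Step 1: ant0:(2,0)->E->(2,1) | ant1:(2,3)->N->(1,3)
  grid max=4 at (2,1)
Step 2: ant0:(2,1)->N->(1,1) | ant1:(1,3)->N->(0,3)
  grid max=3 at (0,3)
Step 3: ant0:(1,1)->S->(2,1) | ant1:(0,3)->S->(1,3)
  grid max=4 at (2,1)
Step 4: ant0:(2,1)->N->(1,1) | ant1:(1,3)->N->(0,3)
  grid max=3 at (0,3)
Step 5: ant0:(1,1)->S->(2,1) | ant1:(0,3)->S->(1,3)
  grid max=4 at (2,1)

(2,1) (1,3)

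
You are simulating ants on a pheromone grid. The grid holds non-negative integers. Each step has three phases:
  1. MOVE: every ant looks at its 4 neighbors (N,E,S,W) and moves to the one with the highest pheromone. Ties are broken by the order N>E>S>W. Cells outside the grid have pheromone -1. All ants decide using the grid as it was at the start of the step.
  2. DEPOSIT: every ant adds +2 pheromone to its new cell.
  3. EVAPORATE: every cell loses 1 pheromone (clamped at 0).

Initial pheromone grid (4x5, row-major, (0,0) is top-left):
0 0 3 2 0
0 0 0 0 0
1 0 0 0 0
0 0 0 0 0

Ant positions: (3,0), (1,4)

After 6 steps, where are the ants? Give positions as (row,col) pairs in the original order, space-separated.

Step 1: ant0:(3,0)->N->(2,0) | ant1:(1,4)->N->(0,4)
  grid max=2 at (0,2)
Step 2: ant0:(2,0)->N->(1,0) | ant1:(0,4)->W->(0,3)
  grid max=2 at (0,3)
Step 3: ant0:(1,0)->S->(2,0) | ant1:(0,3)->W->(0,2)
  grid max=2 at (0,2)
Step 4: ant0:(2,0)->N->(1,0) | ant1:(0,2)->E->(0,3)
  grid max=2 at (0,3)
Step 5: ant0:(1,0)->S->(2,0) | ant1:(0,3)->W->(0,2)
  grid max=2 at (0,2)
Step 6: ant0:(2,0)->N->(1,0) | ant1:(0,2)->E->(0,3)
  grid max=2 at (0,3)

(1,0) (0,3)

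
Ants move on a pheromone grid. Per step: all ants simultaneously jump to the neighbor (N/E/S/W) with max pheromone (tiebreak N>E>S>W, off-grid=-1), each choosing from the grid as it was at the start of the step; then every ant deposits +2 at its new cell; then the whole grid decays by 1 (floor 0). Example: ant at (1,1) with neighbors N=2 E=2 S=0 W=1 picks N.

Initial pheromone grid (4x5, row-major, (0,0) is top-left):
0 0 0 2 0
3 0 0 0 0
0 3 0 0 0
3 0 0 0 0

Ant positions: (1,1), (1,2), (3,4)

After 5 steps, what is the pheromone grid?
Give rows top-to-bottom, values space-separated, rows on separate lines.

After step 1: ants at (2,1),(0,2),(2,4)
  0 0 1 1 0
  2 0 0 0 0
  0 4 0 0 1
  2 0 0 0 0
After step 2: ants at (1,1),(0,3),(1,4)
  0 0 0 2 0
  1 1 0 0 1
  0 3 0 0 0
  1 0 0 0 0
After step 3: ants at (2,1),(0,4),(0,4)
  0 0 0 1 3
  0 0 0 0 0
  0 4 0 0 0
  0 0 0 0 0
After step 4: ants at (1,1),(0,3),(0,3)
  0 0 0 4 2
  0 1 0 0 0
  0 3 0 0 0
  0 0 0 0 0
After step 5: ants at (2,1),(0,4),(0,4)
  0 0 0 3 5
  0 0 0 0 0
  0 4 0 0 0
  0 0 0 0 0

0 0 0 3 5
0 0 0 0 0
0 4 0 0 0
0 0 0 0 0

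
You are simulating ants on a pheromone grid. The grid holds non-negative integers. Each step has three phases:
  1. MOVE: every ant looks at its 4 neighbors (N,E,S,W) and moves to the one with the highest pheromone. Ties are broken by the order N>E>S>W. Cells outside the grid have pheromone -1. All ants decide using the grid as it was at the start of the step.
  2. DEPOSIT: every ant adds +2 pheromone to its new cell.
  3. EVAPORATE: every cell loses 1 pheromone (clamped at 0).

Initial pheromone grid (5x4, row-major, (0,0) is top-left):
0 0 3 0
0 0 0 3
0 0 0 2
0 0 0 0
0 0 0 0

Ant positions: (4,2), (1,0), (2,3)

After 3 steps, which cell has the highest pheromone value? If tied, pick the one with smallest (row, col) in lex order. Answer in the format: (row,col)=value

Step 1: ant0:(4,2)->N->(3,2) | ant1:(1,0)->N->(0,0) | ant2:(2,3)->N->(1,3)
  grid max=4 at (1,3)
Step 2: ant0:(3,2)->N->(2,2) | ant1:(0,0)->E->(0,1) | ant2:(1,3)->S->(2,3)
  grid max=3 at (1,3)
Step 3: ant0:(2,2)->E->(2,3) | ant1:(0,1)->E->(0,2) | ant2:(2,3)->N->(1,3)
  grid max=4 at (1,3)
Final grid:
  0 0 2 0
  0 0 0 4
  0 0 0 3
  0 0 0 0
  0 0 0 0
Max pheromone 4 at (1,3)

Answer: (1,3)=4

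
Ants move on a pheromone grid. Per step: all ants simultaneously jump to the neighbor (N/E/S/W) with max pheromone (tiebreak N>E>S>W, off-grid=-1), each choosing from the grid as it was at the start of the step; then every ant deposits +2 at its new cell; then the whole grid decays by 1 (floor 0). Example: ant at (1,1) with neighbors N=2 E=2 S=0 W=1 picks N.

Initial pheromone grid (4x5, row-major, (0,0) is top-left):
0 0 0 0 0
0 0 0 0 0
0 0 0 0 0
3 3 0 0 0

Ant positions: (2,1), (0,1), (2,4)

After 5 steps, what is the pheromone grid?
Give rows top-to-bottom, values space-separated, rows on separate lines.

After step 1: ants at (3,1),(0,2),(1,4)
  0 0 1 0 0
  0 0 0 0 1
  0 0 0 0 0
  2 4 0 0 0
After step 2: ants at (3,0),(0,3),(0,4)
  0 0 0 1 1
  0 0 0 0 0
  0 0 0 0 0
  3 3 0 0 0
After step 3: ants at (3,1),(0,4),(0,3)
  0 0 0 2 2
  0 0 0 0 0
  0 0 0 0 0
  2 4 0 0 0
After step 4: ants at (3,0),(0,3),(0,4)
  0 0 0 3 3
  0 0 0 0 0
  0 0 0 0 0
  3 3 0 0 0
After step 5: ants at (3,1),(0,4),(0,3)
  0 0 0 4 4
  0 0 0 0 0
  0 0 0 0 0
  2 4 0 0 0

0 0 0 4 4
0 0 0 0 0
0 0 0 0 0
2 4 0 0 0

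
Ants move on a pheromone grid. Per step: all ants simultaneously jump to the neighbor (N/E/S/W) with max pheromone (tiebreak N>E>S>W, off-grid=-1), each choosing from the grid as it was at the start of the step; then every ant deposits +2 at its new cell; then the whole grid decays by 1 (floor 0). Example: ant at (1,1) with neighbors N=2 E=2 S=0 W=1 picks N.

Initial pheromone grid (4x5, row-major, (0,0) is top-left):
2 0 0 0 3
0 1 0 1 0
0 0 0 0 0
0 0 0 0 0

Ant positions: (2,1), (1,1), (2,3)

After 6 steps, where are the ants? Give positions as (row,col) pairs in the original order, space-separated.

Step 1: ant0:(2,1)->N->(1,1) | ant1:(1,1)->N->(0,1) | ant2:(2,3)->N->(1,3)
  grid max=2 at (0,4)
Step 2: ant0:(1,1)->N->(0,1) | ant1:(0,1)->S->(1,1) | ant2:(1,3)->N->(0,3)
  grid max=3 at (1,1)
Step 3: ant0:(0,1)->S->(1,1) | ant1:(1,1)->N->(0,1) | ant2:(0,3)->E->(0,4)
  grid max=4 at (1,1)
Step 4: ant0:(1,1)->N->(0,1) | ant1:(0,1)->S->(1,1) | ant2:(0,4)->S->(1,4)
  grid max=5 at (1,1)
Step 5: ant0:(0,1)->S->(1,1) | ant1:(1,1)->N->(0,1) | ant2:(1,4)->N->(0,4)
  grid max=6 at (1,1)
Step 6: ant0:(1,1)->N->(0,1) | ant1:(0,1)->S->(1,1) | ant2:(0,4)->S->(1,4)
  grid max=7 at (1,1)

(0,1) (1,1) (1,4)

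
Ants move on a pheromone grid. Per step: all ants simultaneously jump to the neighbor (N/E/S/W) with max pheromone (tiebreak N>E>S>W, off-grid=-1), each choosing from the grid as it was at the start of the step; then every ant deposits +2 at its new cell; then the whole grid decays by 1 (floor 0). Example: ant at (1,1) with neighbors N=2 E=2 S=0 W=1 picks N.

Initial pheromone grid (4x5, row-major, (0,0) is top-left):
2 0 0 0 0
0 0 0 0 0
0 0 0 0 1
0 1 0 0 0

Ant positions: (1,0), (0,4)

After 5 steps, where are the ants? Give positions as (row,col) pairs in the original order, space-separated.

Step 1: ant0:(1,0)->N->(0,0) | ant1:(0,4)->S->(1,4)
  grid max=3 at (0,0)
Step 2: ant0:(0,0)->E->(0,1) | ant1:(1,4)->N->(0,4)
  grid max=2 at (0,0)
Step 3: ant0:(0,1)->W->(0,0) | ant1:(0,4)->S->(1,4)
  grid max=3 at (0,0)
Step 4: ant0:(0,0)->E->(0,1) | ant1:(1,4)->N->(0,4)
  grid max=2 at (0,0)
Step 5: ant0:(0,1)->W->(0,0) | ant1:(0,4)->S->(1,4)
  grid max=3 at (0,0)

(0,0) (1,4)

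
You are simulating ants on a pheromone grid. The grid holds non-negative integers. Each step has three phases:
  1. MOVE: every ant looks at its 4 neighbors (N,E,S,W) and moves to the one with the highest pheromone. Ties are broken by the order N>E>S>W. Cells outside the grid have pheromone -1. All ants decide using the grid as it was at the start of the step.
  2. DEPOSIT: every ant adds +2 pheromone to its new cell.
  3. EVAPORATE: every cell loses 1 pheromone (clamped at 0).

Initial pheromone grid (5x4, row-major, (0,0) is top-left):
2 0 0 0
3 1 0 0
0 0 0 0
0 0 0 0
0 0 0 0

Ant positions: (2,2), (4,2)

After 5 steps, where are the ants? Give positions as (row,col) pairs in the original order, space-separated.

Step 1: ant0:(2,2)->N->(1,2) | ant1:(4,2)->N->(3,2)
  grid max=2 at (1,0)
Step 2: ant0:(1,2)->N->(0,2) | ant1:(3,2)->N->(2,2)
  grid max=1 at (0,2)
Step 3: ant0:(0,2)->E->(0,3) | ant1:(2,2)->N->(1,2)
  grid max=1 at (0,3)
Step 4: ant0:(0,3)->S->(1,3) | ant1:(1,2)->N->(0,2)
  grid max=1 at (0,2)
Step 5: ant0:(1,3)->N->(0,3) | ant1:(0,2)->E->(0,3)
  grid max=3 at (0,3)

(0,3) (0,3)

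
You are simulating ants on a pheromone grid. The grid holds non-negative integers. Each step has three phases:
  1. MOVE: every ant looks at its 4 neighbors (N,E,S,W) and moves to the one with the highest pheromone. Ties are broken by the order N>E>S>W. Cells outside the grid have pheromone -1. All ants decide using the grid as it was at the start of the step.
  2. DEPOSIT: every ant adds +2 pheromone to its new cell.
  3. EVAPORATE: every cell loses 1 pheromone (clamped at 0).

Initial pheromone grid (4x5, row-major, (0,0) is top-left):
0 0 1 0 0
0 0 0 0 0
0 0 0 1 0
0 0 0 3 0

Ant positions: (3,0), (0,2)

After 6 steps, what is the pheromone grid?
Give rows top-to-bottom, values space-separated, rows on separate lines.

After step 1: ants at (2,0),(0,3)
  0 0 0 1 0
  0 0 0 0 0
  1 0 0 0 0
  0 0 0 2 0
After step 2: ants at (1,0),(0,4)
  0 0 0 0 1
  1 0 0 0 0
  0 0 0 0 0
  0 0 0 1 0
After step 3: ants at (0,0),(1,4)
  1 0 0 0 0
  0 0 0 0 1
  0 0 0 0 0
  0 0 0 0 0
After step 4: ants at (0,1),(0,4)
  0 1 0 0 1
  0 0 0 0 0
  0 0 0 0 0
  0 0 0 0 0
After step 5: ants at (0,2),(1,4)
  0 0 1 0 0
  0 0 0 0 1
  0 0 0 0 0
  0 0 0 0 0
After step 6: ants at (0,3),(0,4)
  0 0 0 1 1
  0 0 0 0 0
  0 0 0 0 0
  0 0 0 0 0

0 0 0 1 1
0 0 0 0 0
0 0 0 0 0
0 0 0 0 0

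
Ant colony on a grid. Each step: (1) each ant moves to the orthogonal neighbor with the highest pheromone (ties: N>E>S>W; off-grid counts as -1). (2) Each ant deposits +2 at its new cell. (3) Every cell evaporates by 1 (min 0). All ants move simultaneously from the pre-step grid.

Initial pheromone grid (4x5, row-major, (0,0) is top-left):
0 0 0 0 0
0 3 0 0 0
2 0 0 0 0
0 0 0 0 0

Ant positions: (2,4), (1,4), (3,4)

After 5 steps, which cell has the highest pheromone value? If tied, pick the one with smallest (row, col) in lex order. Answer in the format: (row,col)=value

Step 1: ant0:(2,4)->N->(1,4) | ant1:(1,4)->N->(0,4) | ant2:(3,4)->N->(2,4)
  grid max=2 at (1,1)
Step 2: ant0:(1,4)->N->(0,4) | ant1:(0,4)->S->(1,4) | ant2:(2,4)->N->(1,4)
  grid max=4 at (1,4)
Step 3: ant0:(0,4)->S->(1,4) | ant1:(1,4)->N->(0,4) | ant2:(1,4)->N->(0,4)
  grid max=5 at (0,4)
Step 4: ant0:(1,4)->N->(0,4) | ant1:(0,4)->S->(1,4) | ant2:(0,4)->S->(1,4)
  grid max=8 at (1,4)
Step 5: ant0:(0,4)->S->(1,4) | ant1:(1,4)->N->(0,4) | ant2:(1,4)->N->(0,4)
  grid max=9 at (0,4)
Final grid:
  0 0 0 0 9
  0 0 0 0 9
  0 0 0 0 0
  0 0 0 0 0
Max pheromone 9 at (0,4)

Answer: (0,4)=9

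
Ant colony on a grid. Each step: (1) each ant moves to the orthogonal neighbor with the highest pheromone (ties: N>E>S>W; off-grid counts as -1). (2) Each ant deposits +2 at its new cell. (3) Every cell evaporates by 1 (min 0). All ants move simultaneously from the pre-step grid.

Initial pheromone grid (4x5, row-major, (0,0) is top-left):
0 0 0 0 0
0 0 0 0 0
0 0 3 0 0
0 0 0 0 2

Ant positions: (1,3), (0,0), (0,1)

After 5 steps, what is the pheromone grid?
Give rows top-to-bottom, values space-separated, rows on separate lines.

After step 1: ants at (0,3),(0,1),(0,2)
  0 1 1 1 0
  0 0 0 0 0
  0 0 2 0 0
  0 0 0 0 1
After step 2: ants at (0,2),(0,2),(0,3)
  0 0 4 2 0
  0 0 0 0 0
  0 0 1 0 0
  0 0 0 0 0
After step 3: ants at (0,3),(0,3),(0,2)
  0 0 5 5 0
  0 0 0 0 0
  0 0 0 0 0
  0 0 0 0 0
After step 4: ants at (0,2),(0,2),(0,3)
  0 0 8 6 0
  0 0 0 0 0
  0 0 0 0 0
  0 0 0 0 0
After step 5: ants at (0,3),(0,3),(0,2)
  0 0 9 9 0
  0 0 0 0 0
  0 0 0 0 0
  0 0 0 0 0

0 0 9 9 0
0 0 0 0 0
0 0 0 0 0
0 0 0 0 0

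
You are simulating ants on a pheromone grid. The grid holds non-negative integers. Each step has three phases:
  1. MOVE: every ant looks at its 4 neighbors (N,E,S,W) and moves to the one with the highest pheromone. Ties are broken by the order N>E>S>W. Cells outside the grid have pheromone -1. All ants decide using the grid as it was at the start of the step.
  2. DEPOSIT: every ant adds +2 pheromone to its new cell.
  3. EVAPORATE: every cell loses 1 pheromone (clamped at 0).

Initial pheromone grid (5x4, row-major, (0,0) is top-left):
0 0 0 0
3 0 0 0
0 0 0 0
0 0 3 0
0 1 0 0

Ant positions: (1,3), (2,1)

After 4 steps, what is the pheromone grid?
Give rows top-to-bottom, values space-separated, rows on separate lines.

After step 1: ants at (0,3),(1,1)
  0 0 0 1
  2 1 0 0
  0 0 0 0
  0 0 2 0
  0 0 0 0
After step 2: ants at (1,3),(1,0)
  0 0 0 0
  3 0 0 1
  0 0 0 0
  0 0 1 0
  0 0 0 0
After step 3: ants at (0,3),(0,0)
  1 0 0 1
  2 0 0 0
  0 0 0 0
  0 0 0 0
  0 0 0 0
After step 4: ants at (1,3),(1,0)
  0 0 0 0
  3 0 0 1
  0 0 0 0
  0 0 0 0
  0 0 0 0

0 0 0 0
3 0 0 1
0 0 0 0
0 0 0 0
0 0 0 0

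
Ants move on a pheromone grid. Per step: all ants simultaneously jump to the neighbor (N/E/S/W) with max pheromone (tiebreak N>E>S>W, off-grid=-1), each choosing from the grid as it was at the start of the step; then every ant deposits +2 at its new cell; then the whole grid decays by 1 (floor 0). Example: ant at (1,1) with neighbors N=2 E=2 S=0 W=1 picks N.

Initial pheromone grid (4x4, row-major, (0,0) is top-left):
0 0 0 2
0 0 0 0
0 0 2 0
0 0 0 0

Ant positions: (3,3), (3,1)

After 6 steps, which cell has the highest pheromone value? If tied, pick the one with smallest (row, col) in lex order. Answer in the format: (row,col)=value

Answer: (2,2)=8

Derivation:
Step 1: ant0:(3,3)->N->(2,3) | ant1:(3,1)->N->(2,1)
  grid max=1 at (0,3)
Step 2: ant0:(2,3)->W->(2,2) | ant1:(2,1)->E->(2,2)
  grid max=4 at (2,2)
Step 3: ant0:(2,2)->N->(1,2) | ant1:(2,2)->N->(1,2)
  grid max=3 at (1,2)
Step 4: ant0:(1,2)->S->(2,2) | ant1:(1,2)->S->(2,2)
  grid max=6 at (2,2)
Step 5: ant0:(2,2)->N->(1,2) | ant1:(2,2)->N->(1,2)
  grid max=5 at (1,2)
Step 6: ant0:(1,2)->S->(2,2) | ant1:(1,2)->S->(2,2)
  grid max=8 at (2,2)
Final grid:
  0 0 0 0
  0 0 4 0
  0 0 8 0
  0 0 0 0
Max pheromone 8 at (2,2)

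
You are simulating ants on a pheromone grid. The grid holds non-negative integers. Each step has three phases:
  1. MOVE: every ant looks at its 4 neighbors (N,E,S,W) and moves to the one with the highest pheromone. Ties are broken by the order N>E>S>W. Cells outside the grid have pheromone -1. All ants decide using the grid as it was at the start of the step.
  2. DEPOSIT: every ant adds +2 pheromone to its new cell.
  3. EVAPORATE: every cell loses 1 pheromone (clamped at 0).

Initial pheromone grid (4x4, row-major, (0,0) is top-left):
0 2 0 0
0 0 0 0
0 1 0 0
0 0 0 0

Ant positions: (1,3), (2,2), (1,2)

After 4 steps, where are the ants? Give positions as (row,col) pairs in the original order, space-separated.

Step 1: ant0:(1,3)->N->(0,3) | ant1:(2,2)->W->(2,1) | ant2:(1,2)->N->(0,2)
  grid max=2 at (2,1)
Step 2: ant0:(0,3)->W->(0,2) | ant1:(2,1)->N->(1,1) | ant2:(0,2)->E->(0,3)
  grid max=2 at (0,2)
Step 3: ant0:(0,2)->E->(0,3) | ant1:(1,1)->S->(2,1) | ant2:(0,3)->W->(0,2)
  grid max=3 at (0,2)
Step 4: ant0:(0,3)->W->(0,2) | ant1:(2,1)->N->(1,1) | ant2:(0,2)->E->(0,3)
  grid max=4 at (0,2)

(0,2) (1,1) (0,3)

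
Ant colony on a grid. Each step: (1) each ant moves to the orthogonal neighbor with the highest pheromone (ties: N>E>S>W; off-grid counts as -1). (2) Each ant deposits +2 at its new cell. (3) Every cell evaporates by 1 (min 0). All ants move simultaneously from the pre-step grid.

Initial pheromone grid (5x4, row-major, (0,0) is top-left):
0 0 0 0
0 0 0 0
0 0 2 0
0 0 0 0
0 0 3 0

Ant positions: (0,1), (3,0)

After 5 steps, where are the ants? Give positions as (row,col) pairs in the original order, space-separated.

Step 1: ant0:(0,1)->E->(0,2) | ant1:(3,0)->N->(2,0)
  grid max=2 at (4,2)
Step 2: ant0:(0,2)->E->(0,3) | ant1:(2,0)->N->(1,0)
  grid max=1 at (0,3)
Step 3: ant0:(0,3)->S->(1,3) | ant1:(1,0)->N->(0,0)
  grid max=1 at (0,0)
Step 4: ant0:(1,3)->N->(0,3) | ant1:(0,0)->E->(0,1)
  grid max=1 at (0,1)
Step 5: ant0:(0,3)->S->(1,3) | ant1:(0,1)->E->(0,2)
  grid max=1 at (0,2)

(1,3) (0,2)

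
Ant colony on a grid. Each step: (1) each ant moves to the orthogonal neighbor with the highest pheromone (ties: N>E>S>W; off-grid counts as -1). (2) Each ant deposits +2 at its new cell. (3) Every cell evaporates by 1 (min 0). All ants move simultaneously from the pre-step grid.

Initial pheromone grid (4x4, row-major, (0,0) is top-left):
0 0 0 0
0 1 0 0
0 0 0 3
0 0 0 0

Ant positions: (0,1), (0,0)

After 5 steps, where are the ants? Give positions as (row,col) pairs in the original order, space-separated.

Step 1: ant0:(0,1)->S->(1,1) | ant1:(0,0)->E->(0,1)
  grid max=2 at (1,1)
Step 2: ant0:(1,1)->N->(0,1) | ant1:(0,1)->S->(1,1)
  grid max=3 at (1,1)
Step 3: ant0:(0,1)->S->(1,1) | ant1:(1,1)->N->(0,1)
  grid max=4 at (1,1)
Step 4: ant0:(1,1)->N->(0,1) | ant1:(0,1)->S->(1,1)
  grid max=5 at (1,1)
Step 5: ant0:(0,1)->S->(1,1) | ant1:(1,1)->N->(0,1)
  grid max=6 at (1,1)

(1,1) (0,1)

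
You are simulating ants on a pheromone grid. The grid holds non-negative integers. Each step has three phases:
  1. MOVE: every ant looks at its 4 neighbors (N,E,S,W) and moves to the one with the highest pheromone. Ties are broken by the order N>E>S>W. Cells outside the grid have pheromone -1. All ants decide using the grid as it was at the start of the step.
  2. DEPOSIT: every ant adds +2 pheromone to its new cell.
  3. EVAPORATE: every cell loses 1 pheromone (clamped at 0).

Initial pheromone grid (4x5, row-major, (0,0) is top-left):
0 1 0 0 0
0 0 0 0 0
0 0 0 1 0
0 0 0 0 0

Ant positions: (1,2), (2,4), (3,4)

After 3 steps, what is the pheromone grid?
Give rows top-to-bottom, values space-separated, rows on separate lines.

After step 1: ants at (0,2),(2,3),(2,4)
  0 0 1 0 0
  0 0 0 0 0
  0 0 0 2 1
  0 0 0 0 0
After step 2: ants at (0,3),(2,4),(2,3)
  0 0 0 1 0
  0 0 0 0 0
  0 0 0 3 2
  0 0 0 0 0
After step 3: ants at (0,4),(2,3),(2,4)
  0 0 0 0 1
  0 0 0 0 0
  0 0 0 4 3
  0 0 0 0 0

0 0 0 0 1
0 0 0 0 0
0 0 0 4 3
0 0 0 0 0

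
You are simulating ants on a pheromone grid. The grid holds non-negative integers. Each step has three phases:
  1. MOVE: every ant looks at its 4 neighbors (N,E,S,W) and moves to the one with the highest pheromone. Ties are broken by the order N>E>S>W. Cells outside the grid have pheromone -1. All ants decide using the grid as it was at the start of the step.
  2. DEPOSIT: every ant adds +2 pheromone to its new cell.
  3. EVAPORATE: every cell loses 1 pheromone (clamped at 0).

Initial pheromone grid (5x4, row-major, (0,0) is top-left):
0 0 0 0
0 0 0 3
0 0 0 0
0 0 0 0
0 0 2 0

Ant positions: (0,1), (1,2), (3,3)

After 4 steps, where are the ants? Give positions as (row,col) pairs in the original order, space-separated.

Step 1: ant0:(0,1)->E->(0,2) | ant1:(1,2)->E->(1,3) | ant2:(3,3)->N->(2,3)
  grid max=4 at (1,3)
Step 2: ant0:(0,2)->E->(0,3) | ant1:(1,3)->S->(2,3) | ant2:(2,3)->N->(1,3)
  grid max=5 at (1,3)
Step 3: ant0:(0,3)->S->(1,3) | ant1:(2,3)->N->(1,3) | ant2:(1,3)->S->(2,3)
  grid max=8 at (1,3)
Step 4: ant0:(1,3)->S->(2,3) | ant1:(1,3)->S->(2,3) | ant2:(2,3)->N->(1,3)
  grid max=9 at (1,3)

(2,3) (2,3) (1,3)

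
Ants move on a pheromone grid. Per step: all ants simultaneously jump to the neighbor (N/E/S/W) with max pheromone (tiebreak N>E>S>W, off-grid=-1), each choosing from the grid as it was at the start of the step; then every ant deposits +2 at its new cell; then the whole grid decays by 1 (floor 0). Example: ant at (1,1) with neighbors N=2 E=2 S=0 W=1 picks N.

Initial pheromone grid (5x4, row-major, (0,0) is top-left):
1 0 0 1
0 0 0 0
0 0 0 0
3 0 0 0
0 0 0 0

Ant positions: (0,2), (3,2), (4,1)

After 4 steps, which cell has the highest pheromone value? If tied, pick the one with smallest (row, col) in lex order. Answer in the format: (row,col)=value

Step 1: ant0:(0,2)->E->(0,3) | ant1:(3,2)->N->(2,2) | ant2:(4,1)->N->(3,1)
  grid max=2 at (0,3)
Step 2: ant0:(0,3)->S->(1,3) | ant1:(2,2)->N->(1,2) | ant2:(3,1)->W->(3,0)
  grid max=3 at (3,0)
Step 3: ant0:(1,3)->N->(0,3) | ant1:(1,2)->E->(1,3) | ant2:(3,0)->N->(2,0)
  grid max=2 at (0,3)
Step 4: ant0:(0,3)->S->(1,3) | ant1:(1,3)->N->(0,3) | ant2:(2,0)->S->(3,0)
  grid max=3 at (0,3)
Final grid:
  0 0 0 3
  0 0 0 3
  0 0 0 0
  3 0 0 0
  0 0 0 0
Max pheromone 3 at (0,3)

Answer: (0,3)=3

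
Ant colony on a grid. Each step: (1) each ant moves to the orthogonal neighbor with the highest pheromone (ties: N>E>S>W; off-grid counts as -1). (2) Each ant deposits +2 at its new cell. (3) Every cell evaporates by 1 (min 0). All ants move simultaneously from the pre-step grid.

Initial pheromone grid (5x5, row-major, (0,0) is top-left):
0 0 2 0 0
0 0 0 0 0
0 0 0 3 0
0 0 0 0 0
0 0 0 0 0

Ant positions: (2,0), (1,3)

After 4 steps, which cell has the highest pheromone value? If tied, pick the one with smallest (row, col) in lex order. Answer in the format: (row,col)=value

Answer: (2,3)=3

Derivation:
Step 1: ant0:(2,0)->N->(1,0) | ant1:(1,3)->S->(2,3)
  grid max=4 at (2,3)
Step 2: ant0:(1,0)->N->(0,0) | ant1:(2,3)->N->(1,3)
  grid max=3 at (2,3)
Step 3: ant0:(0,0)->E->(0,1) | ant1:(1,3)->S->(2,3)
  grid max=4 at (2,3)
Step 4: ant0:(0,1)->E->(0,2) | ant1:(2,3)->N->(1,3)
  grid max=3 at (2,3)
Final grid:
  0 0 1 0 0
  0 0 0 1 0
  0 0 0 3 0
  0 0 0 0 0
  0 0 0 0 0
Max pheromone 3 at (2,3)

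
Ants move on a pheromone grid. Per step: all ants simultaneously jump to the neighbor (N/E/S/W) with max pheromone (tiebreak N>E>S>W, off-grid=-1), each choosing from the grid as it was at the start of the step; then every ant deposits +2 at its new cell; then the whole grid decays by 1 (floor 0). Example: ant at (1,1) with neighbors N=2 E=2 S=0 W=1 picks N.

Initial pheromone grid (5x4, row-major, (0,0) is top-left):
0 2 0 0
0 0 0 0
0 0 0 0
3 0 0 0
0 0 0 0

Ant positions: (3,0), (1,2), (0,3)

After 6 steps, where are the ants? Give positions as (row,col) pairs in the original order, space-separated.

Step 1: ant0:(3,0)->N->(2,0) | ant1:(1,2)->N->(0,2) | ant2:(0,3)->S->(1,3)
  grid max=2 at (3,0)
Step 2: ant0:(2,0)->S->(3,0) | ant1:(0,2)->W->(0,1) | ant2:(1,3)->N->(0,3)
  grid max=3 at (3,0)
Step 3: ant0:(3,0)->N->(2,0) | ant1:(0,1)->E->(0,2) | ant2:(0,3)->S->(1,3)
  grid max=2 at (3,0)
Step 4: ant0:(2,0)->S->(3,0) | ant1:(0,2)->W->(0,1) | ant2:(1,3)->N->(0,3)
  grid max=3 at (3,0)
Step 5: ant0:(3,0)->N->(2,0) | ant1:(0,1)->E->(0,2) | ant2:(0,3)->S->(1,3)
  grid max=2 at (3,0)
Step 6: ant0:(2,0)->S->(3,0) | ant1:(0,2)->W->(0,1) | ant2:(1,3)->N->(0,3)
  grid max=3 at (3,0)

(3,0) (0,1) (0,3)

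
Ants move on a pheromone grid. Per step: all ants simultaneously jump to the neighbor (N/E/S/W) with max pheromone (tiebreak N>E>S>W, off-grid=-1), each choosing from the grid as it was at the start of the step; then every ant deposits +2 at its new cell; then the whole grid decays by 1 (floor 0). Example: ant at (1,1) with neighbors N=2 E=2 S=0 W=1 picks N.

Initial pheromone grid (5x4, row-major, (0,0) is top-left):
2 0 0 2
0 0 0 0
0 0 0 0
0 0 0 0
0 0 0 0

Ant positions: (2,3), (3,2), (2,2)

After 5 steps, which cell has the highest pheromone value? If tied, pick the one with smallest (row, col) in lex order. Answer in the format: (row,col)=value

Answer: (1,3)=9

Derivation:
Step 1: ant0:(2,3)->N->(1,3) | ant1:(3,2)->N->(2,2) | ant2:(2,2)->N->(1,2)
  grid max=1 at (0,0)
Step 2: ant0:(1,3)->N->(0,3) | ant1:(2,2)->N->(1,2) | ant2:(1,2)->E->(1,3)
  grid max=2 at (0,3)
Step 3: ant0:(0,3)->S->(1,3) | ant1:(1,2)->E->(1,3) | ant2:(1,3)->N->(0,3)
  grid max=5 at (1,3)
Step 4: ant0:(1,3)->N->(0,3) | ant1:(1,3)->N->(0,3) | ant2:(0,3)->S->(1,3)
  grid max=6 at (0,3)
Step 5: ant0:(0,3)->S->(1,3) | ant1:(0,3)->S->(1,3) | ant2:(1,3)->N->(0,3)
  grid max=9 at (1,3)
Final grid:
  0 0 0 7
  0 0 0 9
  0 0 0 0
  0 0 0 0
  0 0 0 0
Max pheromone 9 at (1,3)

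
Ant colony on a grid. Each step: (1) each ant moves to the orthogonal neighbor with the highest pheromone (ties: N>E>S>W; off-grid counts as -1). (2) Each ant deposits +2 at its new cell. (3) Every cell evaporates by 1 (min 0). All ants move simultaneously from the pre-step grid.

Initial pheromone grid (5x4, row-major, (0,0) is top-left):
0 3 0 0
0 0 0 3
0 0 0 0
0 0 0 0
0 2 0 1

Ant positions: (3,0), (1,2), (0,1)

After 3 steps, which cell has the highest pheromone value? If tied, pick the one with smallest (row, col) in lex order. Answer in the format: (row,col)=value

Step 1: ant0:(3,0)->N->(2,0) | ant1:(1,2)->E->(1,3) | ant2:(0,1)->E->(0,2)
  grid max=4 at (1,3)
Step 2: ant0:(2,0)->N->(1,0) | ant1:(1,3)->N->(0,3) | ant2:(0,2)->W->(0,1)
  grid max=3 at (0,1)
Step 3: ant0:(1,0)->N->(0,0) | ant1:(0,3)->S->(1,3) | ant2:(0,1)->E->(0,2)
  grid max=4 at (1,3)
Final grid:
  1 2 1 0
  0 0 0 4
  0 0 0 0
  0 0 0 0
  0 0 0 0
Max pheromone 4 at (1,3)

Answer: (1,3)=4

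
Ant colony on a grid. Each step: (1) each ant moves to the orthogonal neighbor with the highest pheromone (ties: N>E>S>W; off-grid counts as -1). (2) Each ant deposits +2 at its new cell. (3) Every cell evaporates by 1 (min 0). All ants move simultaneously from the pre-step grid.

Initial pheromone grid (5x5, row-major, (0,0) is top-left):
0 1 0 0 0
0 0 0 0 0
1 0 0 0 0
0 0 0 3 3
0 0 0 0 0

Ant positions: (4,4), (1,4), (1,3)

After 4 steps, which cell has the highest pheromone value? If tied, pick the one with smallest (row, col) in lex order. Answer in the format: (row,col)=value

Step 1: ant0:(4,4)->N->(3,4) | ant1:(1,4)->N->(0,4) | ant2:(1,3)->N->(0,3)
  grid max=4 at (3,4)
Step 2: ant0:(3,4)->W->(3,3) | ant1:(0,4)->W->(0,3) | ant2:(0,3)->E->(0,4)
  grid max=3 at (3,3)
Step 3: ant0:(3,3)->E->(3,4) | ant1:(0,3)->E->(0,4) | ant2:(0,4)->W->(0,3)
  grid max=4 at (3,4)
Step 4: ant0:(3,4)->W->(3,3) | ant1:(0,4)->W->(0,3) | ant2:(0,3)->E->(0,4)
  grid max=4 at (0,3)
Final grid:
  0 0 0 4 4
  0 0 0 0 0
  0 0 0 0 0
  0 0 0 3 3
  0 0 0 0 0
Max pheromone 4 at (0,3)

Answer: (0,3)=4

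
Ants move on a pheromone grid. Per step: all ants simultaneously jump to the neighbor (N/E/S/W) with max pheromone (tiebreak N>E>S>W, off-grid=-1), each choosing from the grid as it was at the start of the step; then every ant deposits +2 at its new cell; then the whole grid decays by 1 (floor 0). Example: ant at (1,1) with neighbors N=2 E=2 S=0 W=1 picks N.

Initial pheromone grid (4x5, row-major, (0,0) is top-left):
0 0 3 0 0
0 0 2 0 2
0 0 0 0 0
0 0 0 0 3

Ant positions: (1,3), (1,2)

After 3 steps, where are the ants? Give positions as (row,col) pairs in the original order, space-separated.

Step 1: ant0:(1,3)->E->(1,4) | ant1:(1,2)->N->(0,2)
  grid max=4 at (0,2)
Step 2: ant0:(1,4)->N->(0,4) | ant1:(0,2)->S->(1,2)
  grid max=3 at (0,2)
Step 3: ant0:(0,4)->S->(1,4) | ant1:(1,2)->N->(0,2)
  grid max=4 at (0,2)

(1,4) (0,2)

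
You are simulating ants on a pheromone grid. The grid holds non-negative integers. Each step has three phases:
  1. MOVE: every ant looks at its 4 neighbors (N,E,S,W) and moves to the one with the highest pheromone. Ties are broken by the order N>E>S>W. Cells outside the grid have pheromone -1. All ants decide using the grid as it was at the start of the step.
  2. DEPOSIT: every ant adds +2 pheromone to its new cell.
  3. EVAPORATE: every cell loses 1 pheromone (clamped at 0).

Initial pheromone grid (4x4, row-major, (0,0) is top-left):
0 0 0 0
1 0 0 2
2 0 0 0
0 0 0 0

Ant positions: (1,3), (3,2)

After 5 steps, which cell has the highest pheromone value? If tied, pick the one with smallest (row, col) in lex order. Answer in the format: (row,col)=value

Answer: (1,3)=5

Derivation:
Step 1: ant0:(1,3)->N->(0,3) | ant1:(3,2)->N->(2,2)
  grid max=1 at (0,3)
Step 2: ant0:(0,3)->S->(1,3) | ant1:(2,2)->N->(1,2)
  grid max=2 at (1,3)
Step 3: ant0:(1,3)->W->(1,2) | ant1:(1,2)->E->(1,3)
  grid max=3 at (1,3)
Step 4: ant0:(1,2)->E->(1,3) | ant1:(1,3)->W->(1,2)
  grid max=4 at (1,3)
Step 5: ant0:(1,3)->W->(1,2) | ant1:(1,2)->E->(1,3)
  grid max=5 at (1,3)
Final grid:
  0 0 0 0
  0 0 4 5
  0 0 0 0
  0 0 0 0
Max pheromone 5 at (1,3)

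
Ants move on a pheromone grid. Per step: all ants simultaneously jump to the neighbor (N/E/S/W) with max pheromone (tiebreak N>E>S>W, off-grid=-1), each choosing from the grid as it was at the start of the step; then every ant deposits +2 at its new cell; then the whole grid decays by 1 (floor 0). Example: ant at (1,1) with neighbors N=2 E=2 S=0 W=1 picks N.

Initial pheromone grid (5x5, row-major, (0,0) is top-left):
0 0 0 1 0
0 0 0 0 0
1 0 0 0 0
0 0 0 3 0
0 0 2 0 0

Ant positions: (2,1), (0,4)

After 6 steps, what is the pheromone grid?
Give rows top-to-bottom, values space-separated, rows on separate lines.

After step 1: ants at (2,0),(0,3)
  0 0 0 2 0
  0 0 0 0 0
  2 0 0 0 0
  0 0 0 2 0
  0 0 1 0 0
After step 2: ants at (1,0),(0,4)
  0 0 0 1 1
  1 0 0 0 0
  1 0 0 0 0
  0 0 0 1 0
  0 0 0 0 0
After step 3: ants at (2,0),(0,3)
  0 0 0 2 0
  0 0 0 0 0
  2 0 0 0 0
  0 0 0 0 0
  0 0 0 0 0
After step 4: ants at (1,0),(0,4)
  0 0 0 1 1
  1 0 0 0 0
  1 0 0 0 0
  0 0 0 0 0
  0 0 0 0 0
After step 5: ants at (2,0),(0,3)
  0 0 0 2 0
  0 0 0 0 0
  2 0 0 0 0
  0 0 0 0 0
  0 0 0 0 0
After step 6: ants at (1,0),(0,4)
  0 0 0 1 1
  1 0 0 0 0
  1 0 0 0 0
  0 0 0 0 0
  0 0 0 0 0

0 0 0 1 1
1 0 0 0 0
1 0 0 0 0
0 0 0 0 0
0 0 0 0 0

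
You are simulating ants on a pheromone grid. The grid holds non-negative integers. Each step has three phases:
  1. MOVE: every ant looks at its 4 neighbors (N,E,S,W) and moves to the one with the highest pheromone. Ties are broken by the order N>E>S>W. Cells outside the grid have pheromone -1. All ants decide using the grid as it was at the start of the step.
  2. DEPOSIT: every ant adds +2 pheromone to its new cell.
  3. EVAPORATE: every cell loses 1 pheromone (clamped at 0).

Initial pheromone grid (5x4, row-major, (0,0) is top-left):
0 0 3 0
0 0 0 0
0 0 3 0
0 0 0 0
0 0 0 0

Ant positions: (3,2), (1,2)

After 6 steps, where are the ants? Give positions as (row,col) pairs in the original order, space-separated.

Step 1: ant0:(3,2)->N->(2,2) | ant1:(1,2)->N->(0,2)
  grid max=4 at (0,2)
Step 2: ant0:(2,2)->N->(1,2) | ant1:(0,2)->E->(0,3)
  grid max=3 at (0,2)
Step 3: ant0:(1,2)->N->(0,2) | ant1:(0,3)->W->(0,2)
  grid max=6 at (0,2)
Step 4: ant0:(0,2)->E->(0,3) | ant1:(0,2)->E->(0,3)
  grid max=5 at (0,2)
Step 5: ant0:(0,3)->W->(0,2) | ant1:(0,3)->W->(0,2)
  grid max=8 at (0,2)
Step 6: ant0:(0,2)->E->(0,3) | ant1:(0,2)->E->(0,3)
  grid max=7 at (0,2)

(0,3) (0,3)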